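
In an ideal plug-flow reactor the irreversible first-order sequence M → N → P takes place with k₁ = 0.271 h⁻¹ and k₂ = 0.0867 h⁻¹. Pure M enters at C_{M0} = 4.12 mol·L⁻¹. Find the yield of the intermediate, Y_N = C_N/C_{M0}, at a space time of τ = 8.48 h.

The intermediate concentration in a first-order A→B→C sequence is C_N = k₁C_{M0}(e^(−k₁τ) − e^(−k₂τ))/(k₂−k₁).
e^(−k₁τ) = e^(−0.271×8.48) = e^(−2.298) = 0.1005; e^(−k₂τ) = e^(−0.7352) = 0.4794.
C_N = 0.271×4.12/(0.0867−0.271) × (0.1005−0.4794) = (-6.058)×(-0.3790) = 2.296 mol·L⁻¹.
Y_N = C_N/C_{M0} = 2.296/4.12 = 0.557.

0.557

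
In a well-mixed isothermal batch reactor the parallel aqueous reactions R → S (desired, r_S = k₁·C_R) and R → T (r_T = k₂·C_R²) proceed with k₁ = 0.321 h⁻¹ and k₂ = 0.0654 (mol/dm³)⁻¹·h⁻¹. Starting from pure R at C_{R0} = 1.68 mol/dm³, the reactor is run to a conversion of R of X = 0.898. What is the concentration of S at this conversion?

C_R = C_{R0}(1−X) = 0.1714 mol/dm³.
Along a PFR/batch, dC_S/dC_R = −r_S/(r_S+r_T) = −k₁/(k₁+k₂·C_R).
Integrating from C_{R0} to C_R: C_S = (0.321/0.0654)·ln[(0.321+0.0654·1.68)/(0.321+0.0654·0.171)] = 4.908·ln(0.4309/0.3322) = 1.276 mol/dm³.

1.28 mol/dm³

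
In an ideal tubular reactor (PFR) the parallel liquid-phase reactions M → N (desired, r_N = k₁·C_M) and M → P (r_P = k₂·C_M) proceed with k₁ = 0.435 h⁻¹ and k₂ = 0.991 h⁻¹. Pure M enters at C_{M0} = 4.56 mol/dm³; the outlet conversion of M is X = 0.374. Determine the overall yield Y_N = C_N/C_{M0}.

C_M = C_{M0}(1−X) = 2.855 mol/dm³.
Both paths are first order in M, so the instantaneous fraction to N is constant: dC_N/d(−C_M) = k₁/(k₁+k₂) = 0.3050.
C_N = 0.3050·(C_{M0}−C_M) = 0.3050×1.705 = 0.520 mol/dm³.
Y_N = C_N/C_{M0} = 0.5202/4.56 = 0.114.

0.114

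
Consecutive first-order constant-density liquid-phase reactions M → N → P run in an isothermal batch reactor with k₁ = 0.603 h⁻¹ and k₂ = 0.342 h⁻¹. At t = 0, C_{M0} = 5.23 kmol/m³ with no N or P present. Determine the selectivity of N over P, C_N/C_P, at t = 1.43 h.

3.23

The intermediate concentration in a first-order A→B→C sequence is C_N = k₁C_{M0}(e^(−k₁t) − e^(−k₂t))/(k₂−k₁).
e^(−k₁t) = e^(−0.603×1.43) = e^(−0.8623) = 0.4222; e^(−k₂t) = e^(−0.4891) = 0.6132.
C_N = 0.603×5.23/(0.342−0.603) × (0.4222−0.6132) = (-12.08)×(-0.1910) = 2.308 kmol/m³.
C_M = C_{M0}e^(−k₁t) = 2.208 kmol/m³, so C_P = C_{M0}−C_M−C_N = 0.7140 kmol/m³; C_N/C_P = 3.23.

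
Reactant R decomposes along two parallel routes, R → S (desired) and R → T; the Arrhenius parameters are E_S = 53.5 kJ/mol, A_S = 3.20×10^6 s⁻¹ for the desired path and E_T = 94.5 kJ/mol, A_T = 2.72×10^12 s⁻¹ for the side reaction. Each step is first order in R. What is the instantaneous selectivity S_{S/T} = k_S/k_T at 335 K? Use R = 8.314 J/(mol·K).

2.91

With equal orders, S_{S/T} = k_S/k_T = (A_S/A_T)·exp[(E_T−E_S)/(RT)].
(E_T−E_S)/(RT) = (94.5−53.5)×10³/(8.314×335) = 41000/2785 = 14.72.
k_S/k_T = (3.20×10^6/2.72×10^12)·exp(14.72) = 1.176×10^-6 × 2.472×10^6 = 2.91.
Since E_S < E_T, lowering the temperature improves selectivity toward S.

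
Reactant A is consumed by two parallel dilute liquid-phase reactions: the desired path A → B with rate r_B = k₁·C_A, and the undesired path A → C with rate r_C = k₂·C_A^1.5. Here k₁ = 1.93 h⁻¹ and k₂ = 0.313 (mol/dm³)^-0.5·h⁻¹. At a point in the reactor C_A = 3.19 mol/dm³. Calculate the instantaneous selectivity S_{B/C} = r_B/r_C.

S_{B/C} = r_B/r_C = (k₁·C_A)/(k₂·C_A^1.5) = (k₁/k₂)·C_A^-0.5.
= (1.93×3.190) / (0.313×3.190^1.5) = 6.157/1.783 = 3.45.
The undesired path is higher order in A, so low C_A (CSTR or dilute feed) favours B.

3.45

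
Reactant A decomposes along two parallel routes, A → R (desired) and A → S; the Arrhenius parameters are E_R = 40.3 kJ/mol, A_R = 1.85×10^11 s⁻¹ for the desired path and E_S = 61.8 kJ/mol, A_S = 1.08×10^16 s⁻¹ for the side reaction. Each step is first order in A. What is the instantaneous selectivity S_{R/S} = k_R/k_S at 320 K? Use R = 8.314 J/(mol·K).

k_R/k_S = (A_R/A_S)·exp[−(E_R−E_S)/(RT)] = (A_R/A_S)·exp[(E_S−E_R)/(RT)].
(E_S−E_R)/(RT) = (61.8−40.3)×10³/(8.314×320) = 21500/2660 = 8.081.
k_R/k_S = (1.85×10^11/1.08×10^16)·exp(8.081) = 1.713×10^-5 × 3233 = 0.0554.
Since E_R < E_S, lowering the temperature improves selectivity toward R.

0.0554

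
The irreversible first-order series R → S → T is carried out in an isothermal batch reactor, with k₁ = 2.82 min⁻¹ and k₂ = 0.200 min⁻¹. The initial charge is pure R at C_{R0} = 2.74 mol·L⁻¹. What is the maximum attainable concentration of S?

Evaluating C_S at t_opt = ln(k₂/k₁)/(k₂−k₁) gives C_{S,max}/C_{R0} = (k₁/k₂)^[k₂/(k₂−k₁)].
= (2.82/0.200)^(0.200/(0.200−2.82)) = (14.10)^(-0.07634) = 0.8171.
C_{S,max} = 0.8171×2.74 = 2.24 mol·L⁻¹.

2.24 mol·L⁻¹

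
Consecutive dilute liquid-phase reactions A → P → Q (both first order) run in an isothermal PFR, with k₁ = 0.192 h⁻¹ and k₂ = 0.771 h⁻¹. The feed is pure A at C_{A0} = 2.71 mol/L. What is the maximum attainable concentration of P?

For a first-order series the maximum intermediate yield is C_{P,max}/C_{A0} = (k₁/k₂)^[k₂/(k₂−k₁)].
= (0.192/0.771)^(0.771/(0.771−0.192)) = (0.2490)^(1.332) = 0.1571.
C_{P,max} = 0.1571×2.71 = 0.426 mol/L.

0.426 mol/L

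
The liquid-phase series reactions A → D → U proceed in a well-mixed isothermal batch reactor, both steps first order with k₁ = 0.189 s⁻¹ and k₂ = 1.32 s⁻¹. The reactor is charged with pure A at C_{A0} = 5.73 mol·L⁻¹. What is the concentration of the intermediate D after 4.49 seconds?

Solving the coupled first-order balances gives C_D(t) = [k₁/(k₂−k₁)]·C_{A0}·(e^(−k₁t) − e^(−k₂t)).
e^(−k₁t) = e^(−0.189×4.49) = e^(−0.8486) = 0.4280; e^(−k₂t) = e^(−5.927) = 0.002667.
C_D = 0.189×5.73/(1.32−0.189) × (0.4280−0.002667) = 0.9575×0.4253 = 0.4073 mol·L⁻¹.

0.407 mol·L⁻¹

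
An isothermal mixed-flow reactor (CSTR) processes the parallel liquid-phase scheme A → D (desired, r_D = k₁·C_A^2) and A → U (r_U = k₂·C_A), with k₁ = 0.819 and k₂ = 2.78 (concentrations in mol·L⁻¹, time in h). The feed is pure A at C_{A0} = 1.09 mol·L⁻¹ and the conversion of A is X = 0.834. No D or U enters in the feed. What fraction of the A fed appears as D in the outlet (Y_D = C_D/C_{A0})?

0.0422

Exit C_A = C_{A0}(1−X) = 1.09×0.166 = 0.1809 mol·L⁻¹.
Rates in a CSTR are evaluated at the outlet concentration: r_D = 0.819×0.1809^2 = 0.02681, r_U = 2.78×0.1809 = 0.5030.
Fraction of consumed A going to D: r_D/(r_D+r_U) = 0.05061.
C_D = 0.05061·C_{A0}·X = 0.05061×1.09×0.834 = 0.0460 mol·L⁻¹; Y_D = C_D/C_{A0} = 0.0422.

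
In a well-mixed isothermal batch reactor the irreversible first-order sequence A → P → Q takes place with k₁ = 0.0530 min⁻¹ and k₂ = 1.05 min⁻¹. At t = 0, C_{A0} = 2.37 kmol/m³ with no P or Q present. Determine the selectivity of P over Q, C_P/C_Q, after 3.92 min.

0.291

For first-order series with pure A initially, C_P(t) = k₁C_{A0}/(k₂−k₁)·(e^(−k₁t) − e^(−k₂t)).
e^(−k₁t) = e^(−0.0530×3.92) = e^(−0.2078) = 0.8124; e^(−k₂t) = e^(−4.116) = 0.01631.
C_P = 0.0530×2.37/(1.05−0.0530) × (0.8124−0.01631) = 0.1260×0.7961 = 0.1003 kmol/m³.
C_A = C_{A0}e^(−k₁t) = 1.925 kmol/m³, so C_Q = C_{A0}−C_A−C_P = 0.3443 kmol/m³; C_P/C_Q = 0.291.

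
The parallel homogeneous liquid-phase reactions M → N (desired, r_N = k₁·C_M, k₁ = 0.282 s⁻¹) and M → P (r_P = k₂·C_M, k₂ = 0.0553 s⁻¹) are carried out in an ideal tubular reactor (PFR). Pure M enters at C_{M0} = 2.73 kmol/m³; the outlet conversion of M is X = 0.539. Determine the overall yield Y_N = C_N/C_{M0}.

C_M = C_{M0}(1−X) = 1.259 kmol/m³.
Both paths are first order in M, so the instantaneous fraction to N is constant: dC_N/d(−C_M) = k₁/(k₁+k₂) = 0.8361.
C_N = 0.8361·(C_{M0}−C_M) = 0.8361×1.471 = 1.23 kmol/m³.
Y_N = C_N/C_{M0} = 1.230/2.73 = 0.451.

0.451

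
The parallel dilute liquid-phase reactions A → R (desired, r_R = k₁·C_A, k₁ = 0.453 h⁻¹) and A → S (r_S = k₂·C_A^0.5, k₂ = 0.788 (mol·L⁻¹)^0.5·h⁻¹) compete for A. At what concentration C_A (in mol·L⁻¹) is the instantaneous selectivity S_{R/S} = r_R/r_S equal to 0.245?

0.182 mol·L⁻¹

S_{R/S} = (k₁/k₂)·C_A^0.5 ⇒ C_A = (S·k₂/k₁)^(2).
= (0.245×0.788/0.453)^(2) = (0.4262)^(2) = 0.182 mol·L⁻¹.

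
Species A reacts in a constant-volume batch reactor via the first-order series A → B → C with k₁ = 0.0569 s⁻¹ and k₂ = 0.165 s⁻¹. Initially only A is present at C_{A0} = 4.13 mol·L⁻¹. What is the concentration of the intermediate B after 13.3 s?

0.778 mol·L⁻¹

The intermediate concentration in a first-order A→B→C sequence is C_B = k₁C_{A0}(e^(−k₁t) − e^(−k₂t))/(k₂−k₁).
e^(−k₁t) = e^(−0.0569×13.3) = e^(−0.7568) = 0.4692; e^(−k₂t) = e^(−2.195) = 0.1114.
C_B = 0.0569×4.13/(0.165−0.0569) × (0.4692−0.1114) = 2.174×0.3578 = 0.7777 mol·L⁻¹.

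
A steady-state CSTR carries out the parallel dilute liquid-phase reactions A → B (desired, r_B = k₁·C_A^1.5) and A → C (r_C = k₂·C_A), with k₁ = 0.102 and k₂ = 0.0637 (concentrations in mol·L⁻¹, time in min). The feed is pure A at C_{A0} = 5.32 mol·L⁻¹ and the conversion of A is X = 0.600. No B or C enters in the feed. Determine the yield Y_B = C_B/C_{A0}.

Exit C_A = C_{A0}(1−X) = 5.32×0.400 = 2.128 mol·L⁻¹.
In a CSTR the entire volume is at exit conditions, so r_B = 0.102×2.128^1.5 = 0.3166 and r_C = 0.0637×2.128 = 0.1356.
Fraction of consumed A going to B: r_B/(r_B+r_C) = 0.7002.
C_B = 0.7002·C_{A0}·X = 0.7002×5.32×0.600 = 2.24 mol·L⁻¹; Y_B = C_B/C_{A0} = 0.420.

0.420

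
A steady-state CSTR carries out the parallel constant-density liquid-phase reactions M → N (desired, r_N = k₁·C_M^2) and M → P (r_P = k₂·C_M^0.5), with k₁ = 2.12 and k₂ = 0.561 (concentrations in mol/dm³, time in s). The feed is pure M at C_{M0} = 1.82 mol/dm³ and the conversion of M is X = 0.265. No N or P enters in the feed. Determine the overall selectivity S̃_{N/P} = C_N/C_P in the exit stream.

5.85

Exit C_M = C_{M0}(1−X) = 1.82×0.735 = 1.338 mol/dm³.
A CSTR operates uniformly at the exit composition, giving r_N = 3.794 and r_P = 0.6488 (each k·C_M^n at C_M = 1.338).
Overall selectivity = C_N/C_P = r_Nτ/(r_Pτ) = r_N/r_P = 5.85.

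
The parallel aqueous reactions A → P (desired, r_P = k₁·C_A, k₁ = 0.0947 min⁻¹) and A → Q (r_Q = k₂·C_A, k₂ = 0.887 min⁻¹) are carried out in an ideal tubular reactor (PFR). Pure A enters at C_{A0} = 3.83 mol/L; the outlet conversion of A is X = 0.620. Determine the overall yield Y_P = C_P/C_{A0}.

0.0598

C_A = C_{A0}(1−X) = 1.455 mol/L.
Both paths are first order in A, so the instantaneous fraction to P is constant: dC_P/d(−C_A) = k₁/(k₁+k₂) = 0.09647.
C_P = 0.09647·(C_{A0}−C_A) = 0.09647×2.375 = 0.229 mol/L.
Y_P = C_P/C_{A0} = 0.2291/3.83 = 0.0598.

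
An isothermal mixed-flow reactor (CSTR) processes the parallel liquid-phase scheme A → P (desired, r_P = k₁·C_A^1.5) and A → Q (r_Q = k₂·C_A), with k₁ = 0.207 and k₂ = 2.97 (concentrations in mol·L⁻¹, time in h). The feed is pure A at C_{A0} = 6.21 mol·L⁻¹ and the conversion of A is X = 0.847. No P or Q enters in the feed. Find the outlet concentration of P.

Exit C_A = C_{A0}(1−X) = 6.21×0.153 = 0.9501 mol·L⁻¹.
Rates in a CSTR are evaluated at the outlet concentration: r_P = 0.207×0.9501^1.5 = 0.1917, r_Q = 2.97×0.9501 = 2.822.
Fraction of consumed A going to P: r_P/(r_P+r_Q) = 0.06362.
C_P = 0.06362·C_{A0}·X = 0.06362×6.21×0.847 = 0.335 mol·L⁻¹.

0.335 mol·L⁻¹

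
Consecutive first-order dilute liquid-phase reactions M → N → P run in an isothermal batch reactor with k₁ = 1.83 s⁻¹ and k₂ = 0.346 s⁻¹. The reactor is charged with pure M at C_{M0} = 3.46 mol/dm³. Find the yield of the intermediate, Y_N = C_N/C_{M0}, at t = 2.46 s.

0.513

The intermediate concentration in a first-order A→B→C sequence is C_N = k₁C_{M0}(e^(−k₁t) − e^(−k₂t))/(k₂−k₁).
e^(−k₁t) = e^(−1.83×2.46) = e^(−4.502) = 0.01109; e^(−k₂t) = e^(−0.8512) = 0.4269.
C_N = 1.83×3.46/(0.346−1.83) × (0.01109−0.4269) = (-4.267)×(-0.4158) = 1.774 mol/dm³.
Y_N = C_N/C_{M0} = 1.774/3.46 = 0.513.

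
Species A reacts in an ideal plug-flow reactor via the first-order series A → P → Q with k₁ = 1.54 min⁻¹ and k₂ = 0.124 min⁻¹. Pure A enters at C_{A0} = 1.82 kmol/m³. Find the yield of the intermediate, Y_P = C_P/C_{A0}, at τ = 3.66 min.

0.687

The intermediate concentration in a first-order A→B→C sequence is C_P = k₁C_{A0}(e^(−k₁τ) − e^(−k₂τ))/(k₂−k₁).
e^(−k₁τ) = e^(−1.54×3.66) = e^(−5.636) = 0.003566; e^(−k₂τ) = e^(−0.4538) = 0.6352.
C_P = 1.54×1.82/(0.124−1.54) × (0.003566−0.6352) = (-1.979)×(-0.6316) = 1.250 kmol/m³.
Y_P = C_P/C_{A0} = 1.250/1.82 = 0.687.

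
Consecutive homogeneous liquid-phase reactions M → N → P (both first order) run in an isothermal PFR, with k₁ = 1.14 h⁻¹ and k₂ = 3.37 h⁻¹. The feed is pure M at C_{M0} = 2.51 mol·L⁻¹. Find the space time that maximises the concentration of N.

The intermediate peaks when r₁ = r₂, i.e. k₁e^(−k₁τ) = k₂e^(−k₂τ), giving τ_opt = ln(k₂/k₁)/(k₂−k₁).
= ln(3.37/1.14)/(3.37−1.14) = ln(2.956)/2.230 = 1.084/2.230 = 0.486 h.

0.486 h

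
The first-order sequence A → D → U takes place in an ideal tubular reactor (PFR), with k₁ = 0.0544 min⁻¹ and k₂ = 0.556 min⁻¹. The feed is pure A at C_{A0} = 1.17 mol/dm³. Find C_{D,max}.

At the optimum, C_{D,max}/C_{A0} = (k₁/k₂)^[k₂/(k₂−k₁)].
= (0.0544/0.556)^(0.556/(0.556−0.0544)) = (0.09784)^(1.108) = 0.07604.
C_{D,max} = 0.07604×1.17 = 0.0890 mol/dm³.

0.0890 mol/dm³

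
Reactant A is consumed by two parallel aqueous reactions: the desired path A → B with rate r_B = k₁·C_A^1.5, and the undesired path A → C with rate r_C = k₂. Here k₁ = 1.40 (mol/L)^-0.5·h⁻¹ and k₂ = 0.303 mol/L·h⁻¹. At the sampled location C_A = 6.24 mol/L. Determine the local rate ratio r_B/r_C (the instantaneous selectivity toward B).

S_{B/C} = r_B/r_C = (k₁·C_A^1.5)/(k₂) = (k₁/k₂)·C_A^1.5.
= (1.40×6.240^1.5) / (0.303) = 21.82/0.3030 = 72.0.
Since the desired path is higher order in A, keeping C_A high (PFR or concentrated feed) favours B.

72.0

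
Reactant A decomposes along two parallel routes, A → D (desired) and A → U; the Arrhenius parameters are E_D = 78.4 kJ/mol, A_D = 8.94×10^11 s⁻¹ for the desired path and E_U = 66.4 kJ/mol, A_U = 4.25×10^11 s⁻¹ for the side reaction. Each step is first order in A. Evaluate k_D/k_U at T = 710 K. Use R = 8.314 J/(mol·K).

Since both paths have the same order in A, the concentration cancels and S_{D/U} = k_D/k_U = (A_D/A_U)·exp[(E_U−E_D)/(RT)].
(E_U−E_D)/(RT) = (66.4−78.4)×10³/(8.314×710) = -12000/5903 = -2.033.
k_D/k_U = (8.94×10^11/4.25×10^11)·exp(-2.033) = 2.104 × 0.1310 = 0.275.

0.275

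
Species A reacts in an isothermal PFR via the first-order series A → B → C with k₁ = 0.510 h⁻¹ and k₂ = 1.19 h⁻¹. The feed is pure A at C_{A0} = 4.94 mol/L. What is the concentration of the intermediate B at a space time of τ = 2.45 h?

0.861 mol/L

Solving the coupled first-order balances gives C_B(τ) = [k₁/(k₂−k₁)]·C_{A0}·(e^(−k₁τ) − e^(−k₂τ)).
e^(−k₁τ) = e^(−0.510×2.45) = e^(−1.250) = 0.2866; e^(−k₂τ) = e^(−2.916) = 0.05418.
C_B = 0.510×4.94/(1.19−0.510) × (0.2866−0.05418) = 3.705×0.2325 = 0.8613 mol/L.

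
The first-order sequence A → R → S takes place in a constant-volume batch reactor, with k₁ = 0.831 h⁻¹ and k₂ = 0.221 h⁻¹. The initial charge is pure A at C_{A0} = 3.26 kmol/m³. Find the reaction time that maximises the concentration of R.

The intermediate peaks when r₁ = r₂, i.e. k₁e^(−k₁t) = k₂e^(−k₂t), giving t_opt = ln(k₂/k₁)/(k₂−k₁).
= ln(0.221/0.831)/(0.221−0.831) = ln(0.2659)/-0.6100 = -1.324/-0.6100 = 2.17 h.

2.17 h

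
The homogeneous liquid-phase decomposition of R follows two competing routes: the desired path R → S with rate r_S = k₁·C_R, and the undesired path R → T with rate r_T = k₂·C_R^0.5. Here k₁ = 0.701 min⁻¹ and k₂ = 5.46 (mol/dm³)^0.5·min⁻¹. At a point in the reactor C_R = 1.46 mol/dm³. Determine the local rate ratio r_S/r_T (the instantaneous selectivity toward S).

0.155

S_{S/T} = r_S/r_T = (k₁·C_R)/(k₂·C_R^0.5) = (k₁/k₂)·C_R^0.5.
= (0.701×1.460) / (5.46×1.460^0.5) = 1.023/6.597 = 0.155.
Since the desired path is higher order in R, keeping C_R high (PFR or concentrated feed) favours S.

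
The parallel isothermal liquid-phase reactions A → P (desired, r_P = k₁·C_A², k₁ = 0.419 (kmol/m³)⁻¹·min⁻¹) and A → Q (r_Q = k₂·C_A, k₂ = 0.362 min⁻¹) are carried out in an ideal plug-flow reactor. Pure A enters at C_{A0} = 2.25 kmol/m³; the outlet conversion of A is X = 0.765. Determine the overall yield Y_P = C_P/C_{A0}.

0.456

C_A = C_{A0}(1−X) = 0.5287 kmol/m³.
Along a PFR/batch, dC_Q/dC_A = −r_Q/(r_P+r_Q) = −k₂/(k₂+k₁·C_A).
Integrating from C_{A0} to C_A: C_Q = (0.362/0.419)·ln[(0.362+0.419·2.25)/(0.362+0.419·0.529)] = 0.8640·ln(1.305/0.5835) = 0.6952 kmol/m³.
Then C_P = (C_{A0}−C_A) − C_Q = 1.721 − 0.6952 = 1.026 kmol/m³.
Y_P = C_P/C_{A0} = 1.026/2.25 = 0.456.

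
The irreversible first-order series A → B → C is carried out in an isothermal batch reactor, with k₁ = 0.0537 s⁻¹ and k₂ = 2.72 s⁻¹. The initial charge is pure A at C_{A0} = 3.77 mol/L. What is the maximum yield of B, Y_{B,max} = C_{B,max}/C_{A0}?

At the optimum, C_{B,max}/C_{A0} = (k₁/k₂)^[k₂/(k₂−k₁)].
= (0.0537/2.72)^(2.72/(2.72−0.0537)) = (0.01974)^(1.020) = 0.01824.

0.0182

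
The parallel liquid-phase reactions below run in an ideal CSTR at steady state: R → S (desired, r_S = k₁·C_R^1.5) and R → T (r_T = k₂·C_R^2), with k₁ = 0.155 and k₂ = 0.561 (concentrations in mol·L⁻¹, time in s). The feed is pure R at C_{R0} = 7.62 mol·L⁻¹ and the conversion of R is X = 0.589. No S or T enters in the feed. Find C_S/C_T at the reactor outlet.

0.156

Exit C_R = C_{R0}(1−X) = 7.62×0.411 = 3.132 mol·L⁻¹.
In a CSTR the entire volume is at exit conditions, so r_S = 0.155×3.132^1.5 = 0.8591 and r_T = 0.561×3.132^2 = 5.502.
Overall selectivity = C_S/C_T = r_Sτ/(r_Tτ) = r_S/r_T = 0.156.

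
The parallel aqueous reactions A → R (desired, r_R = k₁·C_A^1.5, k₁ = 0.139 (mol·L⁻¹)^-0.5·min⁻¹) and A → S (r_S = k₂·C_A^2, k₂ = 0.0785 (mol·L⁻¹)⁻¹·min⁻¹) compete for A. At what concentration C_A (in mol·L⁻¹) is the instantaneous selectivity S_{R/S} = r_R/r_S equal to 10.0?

0.0314 mol·L⁻¹

S_{R/S} = (k₁/k₂)·C_A^-0.5 ⇒ C_A = (S·k₂/k₁)^(-2).
= (10.0×0.0785/0.139)^(-2) = (5.647)^(-2) = 0.0314 mol·L⁻¹.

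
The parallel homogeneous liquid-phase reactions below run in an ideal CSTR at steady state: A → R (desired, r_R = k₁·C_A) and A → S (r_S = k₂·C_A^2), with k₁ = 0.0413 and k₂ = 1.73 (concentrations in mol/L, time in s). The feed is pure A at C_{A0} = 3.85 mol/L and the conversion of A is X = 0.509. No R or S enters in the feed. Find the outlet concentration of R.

Exit C_A = C_{A0}(1−X) = 3.85×0.491 = 1.890 mol/L.
Rates in a CSTR are evaluated at the outlet concentration: r_R = 0.0413×1.890 = 0.07807, r_S = 1.73×1.890^2 = 6.182.
Fraction of consumed A going to R: r_R/(r_R+r_S) = 0.01247.
C_R = 0.01247·C_{A0}·X = 0.01247×3.85×0.509 = 0.0244 mol/L.

0.0244 mol/L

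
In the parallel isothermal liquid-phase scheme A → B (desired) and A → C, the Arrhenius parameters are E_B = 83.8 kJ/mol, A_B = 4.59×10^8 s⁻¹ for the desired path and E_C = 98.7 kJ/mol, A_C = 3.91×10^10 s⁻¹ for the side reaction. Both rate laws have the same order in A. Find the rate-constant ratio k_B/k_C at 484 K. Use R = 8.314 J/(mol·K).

Since both paths have the same order in A, the concentration cancels and S_{B/C} = k_B/k_C = (A_B/A_C)·exp[(E_C−E_B)/(RT)].
(E_C−E_B)/(RT) = (98.7−83.8)×10³/(8.314×484) = 14900/4024 = 3.703.
k_B/k_C = (4.59×10^8/3.91×10^10)·exp(3.703) = 0.01174 × 40.56 = 0.476.

0.476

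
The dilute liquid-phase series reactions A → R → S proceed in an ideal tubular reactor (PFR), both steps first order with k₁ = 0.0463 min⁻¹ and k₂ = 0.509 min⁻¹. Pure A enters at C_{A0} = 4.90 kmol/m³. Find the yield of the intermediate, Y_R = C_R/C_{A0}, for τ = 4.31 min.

0.0708

The intermediate concentration in a first-order A→B→C sequence is C_R = k₁C_{A0}(e^(−k₁τ) − e^(−k₂τ))/(k₂−k₁).
e^(−k₁τ) = e^(−0.0463×4.31) = e^(−0.1996) = 0.8191; e^(−k₂τ) = e^(−2.194) = 0.1115.
C_R = 0.0463×4.90/(0.509−0.0463) × (0.8191−0.1115) = 0.4903×0.7076 = 0.3470 kmol/m³.
Y_R = C_R/C_{A0} = 0.3470/4.90 = 0.0708.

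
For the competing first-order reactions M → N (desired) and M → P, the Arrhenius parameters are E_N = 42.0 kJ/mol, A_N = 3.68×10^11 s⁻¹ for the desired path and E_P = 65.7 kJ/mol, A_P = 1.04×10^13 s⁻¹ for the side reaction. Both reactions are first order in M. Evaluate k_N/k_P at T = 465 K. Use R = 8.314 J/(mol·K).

16.3

k_N/k_P = (A_N/A_P)·exp[−(E_N−E_P)/(RT)] = (A_N/A_P)·exp[(E_P−E_N)/(RT)].
(E_P−E_N)/(RT) = (65.7−42.0)×10³/(8.314×465) = 23700/3866 = 6.130.
k_N/k_P = (3.68×10^11/1.04×10^13)·exp(6.130) = 0.03538 × 459.6 = 16.3.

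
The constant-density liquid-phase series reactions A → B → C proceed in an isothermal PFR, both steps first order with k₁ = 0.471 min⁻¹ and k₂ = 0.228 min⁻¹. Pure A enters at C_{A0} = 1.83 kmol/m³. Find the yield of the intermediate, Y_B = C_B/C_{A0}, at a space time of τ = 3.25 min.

0.504

The intermediate concentration in a first-order A→B→C sequence is C_B = k₁C_{A0}(e^(−k₁τ) − e^(−k₂τ))/(k₂−k₁).
e^(−k₁τ) = e^(−0.471×3.25) = e^(−1.531) = 0.2164; e^(−k₂τ) = e^(−0.7410) = 0.4766.
C_B = 0.471×1.83/(0.228−0.471) × (0.2164−0.4766) = (-3.547)×(-0.2603) = 0.9232 kmol/m³.
Y_B = C_B/C_{A0} = 0.9232/1.83 = 0.504.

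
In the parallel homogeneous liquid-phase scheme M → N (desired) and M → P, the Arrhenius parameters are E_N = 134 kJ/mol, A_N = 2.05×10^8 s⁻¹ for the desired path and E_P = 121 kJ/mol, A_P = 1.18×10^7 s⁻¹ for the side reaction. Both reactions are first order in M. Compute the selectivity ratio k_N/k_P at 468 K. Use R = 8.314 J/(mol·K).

0.615

Since both paths have the same order in M, the concentration cancels and S_{N/P} = k_N/k_P = (A_N/A_P)·exp[(E_P−E_N)/(RT)].
(E_P−E_N)/(RT) = (121−134)×10³/(8.314×468) = -13000/3891 = -3.341.
k_N/k_P = (2.05×10^8/1.18×10^7)·exp(-3.341) = 17.37 × 0.03540 = 0.615.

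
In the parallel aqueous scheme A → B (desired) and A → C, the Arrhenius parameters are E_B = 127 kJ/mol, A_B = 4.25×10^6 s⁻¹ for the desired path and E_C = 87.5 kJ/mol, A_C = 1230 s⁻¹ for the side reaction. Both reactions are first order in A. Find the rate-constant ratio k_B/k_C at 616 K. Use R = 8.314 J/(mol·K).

1.54

With equal orders, S_{B/C} = k_B/k_C = (A_B/A_C)·exp[(E_C−E_B)/(RT)].
(E_C−E_B)/(RT) = (87.5−127)×10³/(8.314×616) = -39500/5121 = -7.713.
k_B/k_C = (4.25×10^6/1230)·exp(-7.713) = 3455 × 4.471×10^-4 = 1.54.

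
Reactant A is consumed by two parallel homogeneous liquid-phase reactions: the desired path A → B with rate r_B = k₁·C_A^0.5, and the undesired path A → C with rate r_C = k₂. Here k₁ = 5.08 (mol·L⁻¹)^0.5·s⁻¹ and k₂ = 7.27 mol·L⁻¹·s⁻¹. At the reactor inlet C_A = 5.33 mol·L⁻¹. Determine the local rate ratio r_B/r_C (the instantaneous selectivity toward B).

S_{B/C} = r_B/r_C = (k₁·C_A^0.5)/(k₂) = (k₁/k₂)·C_A^0.5.
= (5.08×5.330^0.5) / (7.27) = 11.73/7.270 = 1.61.

1.61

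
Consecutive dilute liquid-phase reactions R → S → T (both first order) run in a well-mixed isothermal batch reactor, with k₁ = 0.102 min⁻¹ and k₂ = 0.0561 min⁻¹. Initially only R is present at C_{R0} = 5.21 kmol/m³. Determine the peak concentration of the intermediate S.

Evaluating C_S at t_opt = ln(k₂/k₁)/(k₂−k₁) gives C_{S,max}/C_{R0} = (k₁/k₂)^[k₂/(k₂−k₁)].
= (0.102/0.0561)^(0.0561/(0.0561−0.102)) = (1.818)^(-1.222) = 0.4816.
C_{S,max} = 0.4816×5.21 = 2.51 kmol/m³.

2.51 kmol/m³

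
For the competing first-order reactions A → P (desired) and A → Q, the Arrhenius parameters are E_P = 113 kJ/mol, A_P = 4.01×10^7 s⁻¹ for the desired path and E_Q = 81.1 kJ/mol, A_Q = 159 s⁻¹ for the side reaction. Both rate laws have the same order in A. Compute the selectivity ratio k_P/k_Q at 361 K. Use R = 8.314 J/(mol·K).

6.11

k_P/k_Q = (A_P/A_Q)·exp[−(E_P−E_Q)/(RT)] = (A_P/A_Q)·exp[(E_Q−E_P)/(RT)].
(E_Q−E_P)/(RT) = (81.1−113)×10³/(8.314×361) = -31900/3001 = -10.63.
k_P/k_Q = (4.01×10^7/159)·exp(-10.63) = 2.522×10^5 × 2.422×10^-5 = 6.11.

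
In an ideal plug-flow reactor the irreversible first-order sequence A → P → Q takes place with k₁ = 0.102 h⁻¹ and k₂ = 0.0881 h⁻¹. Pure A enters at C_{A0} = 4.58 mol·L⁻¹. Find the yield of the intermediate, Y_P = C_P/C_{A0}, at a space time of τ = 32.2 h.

The intermediate concentration in a first-order A→B→C sequence is C_P = k₁C_{A0}(e^(−k₁τ) − e^(−k₂τ))/(k₂−k₁).
e^(−k₁τ) = e^(−0.102×32.2) = e^(−3.284) = 0.03746; e^(−k₂τ) = e^(−2.837) = 0.05861.
C_P = 0.102×4.58/(0.0881−0.102) × (0.03746−0.05861) = (-33.61)×(-0.02115) = 0.7108 mol·L⁻¹.
Y_P = C_P/C_{A0} = 0.7108/4.58 = 0.155.

0.155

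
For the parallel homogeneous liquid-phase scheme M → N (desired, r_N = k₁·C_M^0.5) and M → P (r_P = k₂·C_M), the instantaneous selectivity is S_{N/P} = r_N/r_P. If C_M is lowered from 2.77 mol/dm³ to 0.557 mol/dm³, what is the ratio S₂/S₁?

S_{N/P} = (k₁/k₂)·C_M^-0.5, so S₂/S₁ = (C_{M,2}/C_{M,1})^-0.5.
= (0.557/2.77)^(-0.5) = (0.2011)^(-0.5) = 2.23.

2.23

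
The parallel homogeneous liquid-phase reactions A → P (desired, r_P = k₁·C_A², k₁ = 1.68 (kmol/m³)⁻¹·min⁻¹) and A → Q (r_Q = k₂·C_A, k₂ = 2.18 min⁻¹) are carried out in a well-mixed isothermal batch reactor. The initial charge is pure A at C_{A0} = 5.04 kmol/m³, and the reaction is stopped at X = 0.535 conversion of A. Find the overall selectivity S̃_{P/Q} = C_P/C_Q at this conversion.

C_A = C_{A0}(1−X) = 2.344 kmol/m³.
Along a PFR/batch, dC_Q/dC_A = −r_Q/(r_P+r_Q) = −k₂/(k₂+k₁·C_A).
Integrating from C_{A0} to C_A: C_Q = (2.18/1.68)·ln[(2.18+1.68·5.04)/(2.18+1.68·2.34)] = 1.298·ln(10.65/6.117) = 0.7191 kmol/m³.
Then C_P = (C_{A0}−C_A) − C_Q = 2.696 − 0.7191 = 1.977 kmol/m³.
S̃_{P/Q} = C_P/C_Q = 1.977/0.7191 = 2.75.

2.75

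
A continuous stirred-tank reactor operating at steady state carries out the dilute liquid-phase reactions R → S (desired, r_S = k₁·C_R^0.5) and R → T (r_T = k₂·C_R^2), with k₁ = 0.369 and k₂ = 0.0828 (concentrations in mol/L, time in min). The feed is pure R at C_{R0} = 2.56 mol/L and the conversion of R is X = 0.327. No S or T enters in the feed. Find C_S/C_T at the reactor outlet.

Exit C_R = C_{R0}(1−X) = 2.56×0.673 = 1.723 mol/L.
In a CSTR the entire volume is at exit conditions, so r_S = 0.369×1.723^0.5 = 0.4843 and r_T = 0.0828×1.723^2 = 0.2458.
Overall selectivity = C_S/C_T = r_Sτ/(r_Tτ) = r_S/r_T = 1.97.

1.97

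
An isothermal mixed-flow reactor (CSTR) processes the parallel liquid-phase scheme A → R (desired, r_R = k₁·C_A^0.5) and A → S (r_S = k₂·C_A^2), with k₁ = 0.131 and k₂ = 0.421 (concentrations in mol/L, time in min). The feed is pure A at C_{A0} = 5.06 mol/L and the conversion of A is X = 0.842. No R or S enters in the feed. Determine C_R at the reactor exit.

Exit C_A = C_{A0}(1−X) = 5.06×0.158 = 0.7995 mol/L.
In a CSTR the entire volume is at exit conditions, so r_R = 0.131×0.7995^0.5 = 0.1171 and r_S = 0.421×0.7995^2 = 0.2691.
Fraction of consumed A going to R: r_R/(r_R+r_S) = 0.3033.
C_R = 0.3033·C_{A0}·X = 0.3033×5.06×0.842 = 1.29 mol/L.

1.29 mol/L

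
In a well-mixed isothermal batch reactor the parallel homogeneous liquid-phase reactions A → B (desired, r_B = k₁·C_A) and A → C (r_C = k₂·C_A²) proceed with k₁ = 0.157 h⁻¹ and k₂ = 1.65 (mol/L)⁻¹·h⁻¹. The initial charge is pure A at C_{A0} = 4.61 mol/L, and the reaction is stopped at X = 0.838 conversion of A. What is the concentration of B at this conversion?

0.164 mol/L

C_A = C_{A0}(1−X) = 0.7468 mol/L.
Along a PFR/batch, dC_B/dC_A = −r_B/(r_B+r_C) = −k₁/(k₁+k₂·C_A).
Integrating from C_{A0} to C_A: C_B = (0.157/1.65)·ln[(0.157+1.65·4.61)/(0.157+1.65·0.747)] = 0.09515·ln(7.764/1.389) = 0.1637 mol/L.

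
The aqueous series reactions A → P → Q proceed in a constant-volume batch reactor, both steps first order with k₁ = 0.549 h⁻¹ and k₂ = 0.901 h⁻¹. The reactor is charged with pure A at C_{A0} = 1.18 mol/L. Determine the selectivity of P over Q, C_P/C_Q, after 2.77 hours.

Solving the coupled first-order balances gives C_P(t) = [k₁/(k₂−k₁)]·C_{A0}·(e^(−k₁t) − e^(−k₂t)).
e^(−k₁t) = e^(−0.549×2.77) = e^(−1.521) = 0.2186; e^(−k₂t) = e^(−2.496) = 0.08243.
C_P = 0.549×1.18/(0.901−0.549) × (0.2186−0.08243) = 1.840×0.1361 = 0.2505 mol/L.
C_A = C_{A0}e^(−k₁t) = 0.2579 mol/L, so C_Q = C_{A0}−C_A−C_P = 0.6716 mol/L; C_P/C_Q = 0.373.

0.373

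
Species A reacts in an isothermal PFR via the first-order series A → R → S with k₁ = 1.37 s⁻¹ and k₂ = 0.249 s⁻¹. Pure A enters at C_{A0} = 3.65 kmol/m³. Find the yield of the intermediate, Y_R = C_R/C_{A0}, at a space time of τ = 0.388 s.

The intermediate concentration in a first-order A→B→C sequence is C_R = k₁C_{A0}(e^(−k₁τ) − e^(−k₂τ))/(k₂−k₁).
e^(−k₁τ) = e^(−1.37×0.388) = e^(−0.5316) = 0.5877; e^(−k₂τ) = e^(−0.09661) = 0.9079.
C_R = 1.37×3.65/(0.249−1.37) × (0.5877−0.9079) = (-4.461)×(-0.3202) = 1.428 kmol/m³.
Y_R = C_R/C_{A0} = 1.428/3.65 = 0.391.

0.391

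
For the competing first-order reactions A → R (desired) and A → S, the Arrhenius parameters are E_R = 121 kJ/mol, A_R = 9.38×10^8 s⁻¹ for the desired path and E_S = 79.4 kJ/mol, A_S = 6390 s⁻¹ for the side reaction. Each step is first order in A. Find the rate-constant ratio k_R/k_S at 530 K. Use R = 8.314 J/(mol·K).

11.7

Since both paths have the same order in A, the concentration cancels and S_{R/S} = k_R/k_S = (A_R/A_S)·exp[(E_S−E_R)/(RT)].
(E_S−E_R)/(RT) = (79.4−121)×10³/(8.314×530) = -41600/4406 = -9.441.
k_R/k_S = (9.38×10^8/6390)·exp(-9.441) = 1.468×10^5 × 7.942×10^-5 = 11.7.
Since E_R > E_S, raising the temperature improves selectivity toward R.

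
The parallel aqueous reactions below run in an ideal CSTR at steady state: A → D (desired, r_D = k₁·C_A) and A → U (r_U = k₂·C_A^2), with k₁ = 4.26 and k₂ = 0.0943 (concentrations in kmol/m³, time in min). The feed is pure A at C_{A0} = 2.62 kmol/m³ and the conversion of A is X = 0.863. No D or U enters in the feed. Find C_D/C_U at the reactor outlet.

Exit C_A = C_{A0}(1−X) = 2.62×0.137 = 0.3589 kmol/m³.
A CSTR operates uniformly at the exit composition, giving r_D = 1.529 and r_U = 0.01215 (each k·C_A^n at C_A = 0.3589).
Overall selectivity = C_D/C_U = r_Dτ/(r_Uτ) = r_D/r_U = 126.

126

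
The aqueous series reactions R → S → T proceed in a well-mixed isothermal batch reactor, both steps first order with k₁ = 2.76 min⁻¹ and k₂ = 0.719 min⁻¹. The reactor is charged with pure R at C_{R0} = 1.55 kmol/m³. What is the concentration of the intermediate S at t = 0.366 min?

0.848 kmol/m³

The intermediate concentration in a first-order A→B→C sequence is C_S = k₁C_{R0}(e^(−k₁t) − e^(−k₂t))/(k₂−k₁).
e^(−k₁t) = e^(−2.76×0.366) = e^(−1.010) = 0.3642; e^(−k₂t) = e^(−0.2632) = 0.7686.
C_S = 2.76×1.55/(0.719−2.76) × (0.3642−0.7686) = (-2.096)×(-0.4045) = 0.8478 kmol/m³.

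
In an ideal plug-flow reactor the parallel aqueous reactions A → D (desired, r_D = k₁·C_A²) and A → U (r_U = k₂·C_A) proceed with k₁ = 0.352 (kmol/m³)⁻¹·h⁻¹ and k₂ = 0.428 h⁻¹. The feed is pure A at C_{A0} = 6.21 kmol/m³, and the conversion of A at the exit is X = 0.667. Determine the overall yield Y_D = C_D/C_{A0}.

0.507

C_A = C_{A0}(1−X) = 2.068 kmol/m³.
Along a PFR/batch, dC_U/dC_A = −r_U/(r_D+r_U) = −k₂/(k₂+k₁·C_A).
Integrating from C_{A0} to C_A: C_U = (0.428/0.352)·ln[(0.428+0.352·6.21)/(0.428+0.352·2.07)] = 1.216·ln(2.614/1.156) = 0.9921 kmol/m³.
Then C_D = (C_{A0}−C_A) − C_U = 4.142 − 0.9921 = 3.150 kmol/m³.
Y_D = C_D/C_{A0} = 3.150/6.21 = 0.507.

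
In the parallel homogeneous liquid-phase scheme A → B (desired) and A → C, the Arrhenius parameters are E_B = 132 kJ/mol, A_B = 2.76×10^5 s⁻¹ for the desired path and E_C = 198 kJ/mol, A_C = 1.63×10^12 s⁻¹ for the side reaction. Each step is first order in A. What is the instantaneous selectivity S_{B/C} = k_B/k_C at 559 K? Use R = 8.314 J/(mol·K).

0.249

Since both paths have the same order in A, the concentration cancels and S_{B/C} = k_B/k_C = (A_B/A_C)·exp[(E_C−E_B)/(RT)].
(E_C−E_B)/(RT) = (198−132)×10³/(8.314×559) = 66000/4648 = 14.20.
k_B/k_C = (2.76×10^5/1.63×10^12)·exp(14.20) = 1.693×10^-7 × 1.470×10^6 = 0.249.
Since E_B < E_C, lowering the temperature improves selectivity toward B.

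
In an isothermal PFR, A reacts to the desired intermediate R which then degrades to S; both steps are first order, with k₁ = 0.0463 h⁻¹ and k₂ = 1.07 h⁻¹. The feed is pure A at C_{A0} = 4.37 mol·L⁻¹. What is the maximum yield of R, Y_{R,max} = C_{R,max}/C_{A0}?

0.0375

At the optimum, C_{R,max}/C_{A0} = (k₁/k₂)^[k₂/(k₂−k₁)].
= (0.0463/1.07)^(1.07/(1.07−0.0463)) = (0.04327)^(1.045) = 0.03754.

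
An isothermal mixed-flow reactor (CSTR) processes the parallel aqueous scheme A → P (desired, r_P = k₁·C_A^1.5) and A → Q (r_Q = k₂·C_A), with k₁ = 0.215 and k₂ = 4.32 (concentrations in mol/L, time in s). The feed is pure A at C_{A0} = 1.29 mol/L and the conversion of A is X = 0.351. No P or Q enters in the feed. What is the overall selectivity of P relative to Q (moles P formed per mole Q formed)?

0.0455

Exit C_A = C_{A0}(1−X) = 1.29×0.649 = 0.8372 mol/L.
Rates in a CSTR are evaluated at the outlet concentration: r_P = 0.215×0.8372^1.5 = 0.1647, r_Q = 4.32×0.8372 = 3.617.
Overall selectivity = C_P/C_Q = r_Pτ/(r_Qτ) = r_P/r_Q = 0.0455.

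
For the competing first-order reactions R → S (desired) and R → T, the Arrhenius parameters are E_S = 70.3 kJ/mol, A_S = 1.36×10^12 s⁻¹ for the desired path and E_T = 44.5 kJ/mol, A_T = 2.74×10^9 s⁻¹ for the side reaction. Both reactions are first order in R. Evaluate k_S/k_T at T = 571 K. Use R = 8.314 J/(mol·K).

2.17

k_S/k_T = (A_S/A_T)·exp[−(E_S−E_T)/(RT)] = (A_S/A_T)·exp[(E_T−E_S)/(RT)].
(E_T−E_S)/(RT) = (44.5−70.3)×10³/(8.314×571) = -25800/4747 = -5.435.
k_S/k_T = (1.36×10^12/2.74×10^9)·exp(-5.435) = 496.4 × 0.004363 = 2.17.
Since E_S > E_T, raising the temperature improves selectivity toward S.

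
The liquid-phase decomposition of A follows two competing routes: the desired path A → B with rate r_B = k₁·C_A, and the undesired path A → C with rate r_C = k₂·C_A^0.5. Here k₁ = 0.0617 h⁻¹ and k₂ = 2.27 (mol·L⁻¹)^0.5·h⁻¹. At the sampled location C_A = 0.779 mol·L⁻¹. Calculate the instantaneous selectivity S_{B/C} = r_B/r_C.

0.0240

S_{B/C} = r_B/r_C = (k₁·C_A)/(k₂·C_A^0.5) = (k₁/k₂)·C_A^0.5.
= (0.0617×0.7790) / (2.27×0.7790^0.5) = 0.04806/2.004 = 0.0240.
Since the desired path is higher order in A, keeping C_A high (PFR or concentrated feed) favours B.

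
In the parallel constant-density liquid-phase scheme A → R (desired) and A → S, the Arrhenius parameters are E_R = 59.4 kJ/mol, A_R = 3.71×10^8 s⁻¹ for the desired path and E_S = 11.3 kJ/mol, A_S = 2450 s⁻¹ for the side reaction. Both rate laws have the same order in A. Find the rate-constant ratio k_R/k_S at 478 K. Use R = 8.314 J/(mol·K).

With equal orders, S_{R/S} = k_R/k_S = (A_R/A_S)·exp[(E_S−E_R)/(RT)].
(E_S−E_R)/(RT) = (11.3−59.4)×10³/(8.314×478) = -48100/3974 = -12.10.
k_R/k_S = (3.71×10^8/2450)·exp(-12.10) = 1.514×10^5 × 5.541×10^-6 = 0.839.
Since E_R > E_S, raising the temperature improves selectivity toward R.

0.839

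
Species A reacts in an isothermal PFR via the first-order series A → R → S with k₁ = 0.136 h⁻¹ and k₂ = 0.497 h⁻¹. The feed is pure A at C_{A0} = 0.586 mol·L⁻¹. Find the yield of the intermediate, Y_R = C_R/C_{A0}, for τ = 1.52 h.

0.129

Solving the coupled first-order balances gives C_R(τ) = [k₁/(k₂−k₁)]·C_{A0}·(e^(−k₁τ) − e^(−k₂τ)).
e^(−k₁τ) = e^(−0.136×1.52) = e^(−0.2067) = 0.8132; e^(−k₂τ) = e^(−0.7554) = 0.4698.
C_R = 0.136×0.586/(0.497−0.136) × (0.8132−0.4698) = 0.2208×0.3434 = 0.07582 mol·L⁻¹.
Y_R = C_R/C_{A0} = 0.07582/0.586 = 0.129.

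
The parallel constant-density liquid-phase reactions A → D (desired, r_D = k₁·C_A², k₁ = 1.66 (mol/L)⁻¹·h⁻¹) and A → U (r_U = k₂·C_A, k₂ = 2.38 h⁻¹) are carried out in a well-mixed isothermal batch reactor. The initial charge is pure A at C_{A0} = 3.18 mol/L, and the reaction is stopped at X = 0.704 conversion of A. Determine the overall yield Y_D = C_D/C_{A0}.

0.405

C_A = C_{A0}(1−X) = 0.9413 mol/L.
Along a PFR/batch, dC_U/dC_A = −r_U/(r_D+r_U) = −k₂/(k₂+k₁·C_A).
Integrating from C_{A0} to C_A: C_U = (2.38/1.66)·ln[(2.38+1.66·3.18)/(2.38+1.66·0.941)] = 1.434·ln(7.659/3.943) = 0.9520 mol/L.
Then C_D = (C_{A0}−C_A) − C_U = 2.239 − 0.9520 = 1.287 mol/L.
Y_D = C_D/C_{A0} = 1.287/3.18 = 0.405.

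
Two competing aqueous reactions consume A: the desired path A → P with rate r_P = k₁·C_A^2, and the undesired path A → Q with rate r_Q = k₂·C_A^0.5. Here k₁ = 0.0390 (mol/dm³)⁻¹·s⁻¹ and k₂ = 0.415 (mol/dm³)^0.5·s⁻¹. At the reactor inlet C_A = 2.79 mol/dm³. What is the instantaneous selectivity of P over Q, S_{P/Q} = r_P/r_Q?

S_{P/Q} = r_P/r_Q = (k₁·C_A^2)/(k₂·C_A^0.5) = (k₁/k₂)·C_A^1.5.
= (0.0390×2.790^2) / (0.415×2.790^0.5) = 0.3036/0.6932 = 0.438.

0.438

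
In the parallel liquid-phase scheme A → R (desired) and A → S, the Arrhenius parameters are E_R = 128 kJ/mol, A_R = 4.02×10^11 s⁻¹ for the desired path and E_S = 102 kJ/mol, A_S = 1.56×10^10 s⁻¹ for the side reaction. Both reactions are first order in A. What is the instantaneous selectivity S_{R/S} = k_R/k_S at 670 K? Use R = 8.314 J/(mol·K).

With equal orders, S_{R/S} = k_R/k_S = (A_R/A_S)·exp[(E_S−E_R)/(RT)].
(E_S−E_R)/(RT) = (102−128)×10³/(8.314×670) = -26000/5570 = -4.668.
k_R/k_S = (4.02×10^11/1.56×10^10)·exp(-4.668) = 25.77 × 0.009395 = 0.242.

0.242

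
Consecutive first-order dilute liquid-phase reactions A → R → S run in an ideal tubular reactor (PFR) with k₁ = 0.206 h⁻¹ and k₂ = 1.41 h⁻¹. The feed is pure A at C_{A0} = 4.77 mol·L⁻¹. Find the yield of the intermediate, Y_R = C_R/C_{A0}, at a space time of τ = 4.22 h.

0.0713

For first-order series with pure A initially, C_R(τ) = k₁C_{A0}/(k₂−k₁)·(e^(−k₁τ) − e^(−k₂τ)).
e^(−k₁τ) = e^(−0.206×4.22) = e^(−0.8693) = 0.4192; e^(−k₂τ) = e^(−5.950) = 0.002605.
C_R = 0.206×4.77/(1.41−0.206) × (0.4192−0.002605) = 0.8161×0.4166 = 0.3400 mol·L⁻¹.
Y_R = C_R/C_{A0} = 0.3400/4.77 = 0.0713.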